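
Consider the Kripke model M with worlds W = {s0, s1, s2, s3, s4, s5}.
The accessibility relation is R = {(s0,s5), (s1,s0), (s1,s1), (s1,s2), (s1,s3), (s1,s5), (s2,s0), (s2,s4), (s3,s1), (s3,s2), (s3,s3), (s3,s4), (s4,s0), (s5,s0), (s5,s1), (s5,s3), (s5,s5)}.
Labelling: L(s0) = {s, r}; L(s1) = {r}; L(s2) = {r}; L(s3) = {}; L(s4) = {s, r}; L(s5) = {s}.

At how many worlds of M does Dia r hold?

Let φ = Dia r. Evaluate φ at each world:
  s0 (successors {s5}): φ is false.
  s1 (successors {s0, s1, s2, s3, s5}): φ is true.
  s2 (successors {s0, s4}): φ is true.
  s3 (successors {s1, s2, s3, s4}): φ is true.
  s4 (successors {s0}): φ is true.
  s5 (successors {s0, s1, s3, s5}): φ is true.
For instance, at s5:
  At s5: Dia r requires r at some successor in {s0, s1, s3, s5}.
    r holds at s0, so Dia r is true at s5.
Satisfying worlds: {s1, s2, s3, s4, s5}

5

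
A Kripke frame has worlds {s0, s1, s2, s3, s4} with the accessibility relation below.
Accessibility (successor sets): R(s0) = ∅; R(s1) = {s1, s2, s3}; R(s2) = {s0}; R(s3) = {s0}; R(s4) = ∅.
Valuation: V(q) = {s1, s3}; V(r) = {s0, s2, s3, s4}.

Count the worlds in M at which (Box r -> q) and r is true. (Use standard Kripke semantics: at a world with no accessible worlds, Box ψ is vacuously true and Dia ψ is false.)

1

Let φ = (Box r -> q) and r. Evaluate φ at each world:
  s0 (successors ∅): φ is false.
  s1 (successors {s1, s2, s3}): φ is false.
  s2 (successors {s0}): φ is false.
  s3 (successors {s0}): φ is true.
  s4 (successors ∅): φ is false.
For instance, at s2:
  At s2: Box r -> q is false, r is true, so (Box r -> q) and r is false.
    At s2: Box r is true, q is false, so Box r -> q is false.
      At s2: Box r requires r at every successor {s0}.
        At s0: r is true.
      So Box r is true at s2.
Satisfying worlds: {s3}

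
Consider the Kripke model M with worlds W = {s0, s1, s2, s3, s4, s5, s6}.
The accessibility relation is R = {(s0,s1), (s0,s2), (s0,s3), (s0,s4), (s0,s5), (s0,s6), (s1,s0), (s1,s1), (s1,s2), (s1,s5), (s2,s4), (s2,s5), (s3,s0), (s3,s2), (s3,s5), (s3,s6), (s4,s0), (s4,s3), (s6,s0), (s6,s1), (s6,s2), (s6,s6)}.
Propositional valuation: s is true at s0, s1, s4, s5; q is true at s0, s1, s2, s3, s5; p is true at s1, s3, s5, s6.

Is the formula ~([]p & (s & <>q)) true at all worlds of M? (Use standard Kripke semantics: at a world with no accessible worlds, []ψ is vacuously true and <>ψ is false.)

Let φ = ~([]p & (s & <>q)). Evaluate φ at each world:
  s0 (successors {s1, s2, s3, s4, s5, s6}): φ is true.
  s1 (successors {s0, s1, s2, s5}): φ is true.
  s2 (successors {s4, s5}): φ is true.
  s3 (successors {s0, s2, s5, s6}): φ is true.
  s4 (successors {s0, s3}): φ is true.
  s5 (successors ∅): φ is true.
  s6 (successors {s0, s1, s2, s6}): φ is true.
For instance, at s2:
  At s2: []p & (s & <>q) is false, so ~([]p & (s & <>q)) is true.
    At s2: []p is false, s & <>q is false, so []p & (s & <>q) is false.
      At s2: []p requires p at every successor {s4, s5}.
        p fails at s4, so []p is false at s2.
      At s2: s is false, <>q is true, so s & <>q is false.

Yes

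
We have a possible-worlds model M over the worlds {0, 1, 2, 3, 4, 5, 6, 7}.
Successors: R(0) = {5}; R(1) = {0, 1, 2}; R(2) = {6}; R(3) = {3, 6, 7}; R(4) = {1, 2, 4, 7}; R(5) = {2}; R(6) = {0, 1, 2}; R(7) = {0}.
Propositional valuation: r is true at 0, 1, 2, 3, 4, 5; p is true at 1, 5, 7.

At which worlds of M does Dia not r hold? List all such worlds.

Let φ = Dia not r. Evaluate φ at each world:
  0 (successors {5}): φ is false.
  1 (successors {0, 1, 2}): φ is false.
  2 (successors {6}): φ is true.
  3 (successors {3, 6, 7}): φ is true.
  4 (successors {1, 2, 4, 7}): φ is true.
  5 (successors {2}): φ is false.
  6 (successors {0, 1, 2}): φ is false.
  7 (successors {0}): φ is false.
For instance, at 2:
  At 2: Dia not r requires not r at some successor in {6}.
    not r holds at 6, so Dia not r is true at 2.
Satisfying worlds: {2, 3, 4}

2, 3, 4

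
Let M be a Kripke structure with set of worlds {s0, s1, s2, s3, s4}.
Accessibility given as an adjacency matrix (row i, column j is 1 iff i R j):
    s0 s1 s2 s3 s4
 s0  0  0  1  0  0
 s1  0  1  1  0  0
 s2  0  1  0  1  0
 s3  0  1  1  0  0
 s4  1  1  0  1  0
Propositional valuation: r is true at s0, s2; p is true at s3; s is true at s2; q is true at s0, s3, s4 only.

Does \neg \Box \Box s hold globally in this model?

Recall that \Box ψ holds at a world iff ψ holds at every accessible world, and \Diamond ψ holds iff ψ holds at some accessible world.
Let φ = \neg \Box \Box s. Evaluate φ at each world:
  s0 (successors {s2}): φ is true.
  s1 (successors {s1, s2}): φ is true.
  s2 (successors {s1, s3}): φ is true.
  s3 (successors {s1, s2}): φ is true.
  s4 (successors {s0, s1, s3}): φ is true.
For instance, at s4:
  At s4: \Box \Box s is false, so \neg \Box \Box s is true.
    At s4: \Box \Box s requires \Box s at every successor {s0, s1, s3}.
      \Box s fails at s1, so \Box \Box s is false at s4.

Yes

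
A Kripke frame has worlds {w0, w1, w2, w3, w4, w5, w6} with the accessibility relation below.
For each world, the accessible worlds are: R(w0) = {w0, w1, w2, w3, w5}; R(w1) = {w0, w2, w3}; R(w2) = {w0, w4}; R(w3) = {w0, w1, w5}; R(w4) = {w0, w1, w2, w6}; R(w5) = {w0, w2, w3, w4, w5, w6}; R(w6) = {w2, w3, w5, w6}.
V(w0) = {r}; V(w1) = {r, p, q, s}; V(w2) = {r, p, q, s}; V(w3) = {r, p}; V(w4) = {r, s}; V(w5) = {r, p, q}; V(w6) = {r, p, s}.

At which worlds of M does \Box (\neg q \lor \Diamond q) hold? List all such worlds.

w2, w3

Let φ = \Box (\neg q \lor \Diamond q). Evaluate φ at each world:
  w0 (successors {w0, w1, w2, w3, w5}): φ is false.
  w1 (successors {w0, w2, w3}): φ is false.
  w2 (successors {w0, w4}): φ is true.
  w3 (successors {w0, w1, w5}): φ is true.
  w4 (successors {w0, w1, w2, w6}): φ is false.
  w5 (successors {w0, w2, w3, w4, w5, w6}): φ is false.
  w6 (successors {w2, w3, w5, w6}): φ is false.
For instance, at w6:
  At w6: \Box (\neg q \lor \Diamond q) requires \neg q \lor \Diamond q at every successor {w2, w3, w5, w6}.
    \neg q \lor \Diamond q fails at w2, so \Box (\neg q \lor \Diamond q) is false at w6.
      At w2: \neg q is false, \Diamond q is false, so \neg q \lor \Diamond q is false.
Satisfying worlds: {w2, w3}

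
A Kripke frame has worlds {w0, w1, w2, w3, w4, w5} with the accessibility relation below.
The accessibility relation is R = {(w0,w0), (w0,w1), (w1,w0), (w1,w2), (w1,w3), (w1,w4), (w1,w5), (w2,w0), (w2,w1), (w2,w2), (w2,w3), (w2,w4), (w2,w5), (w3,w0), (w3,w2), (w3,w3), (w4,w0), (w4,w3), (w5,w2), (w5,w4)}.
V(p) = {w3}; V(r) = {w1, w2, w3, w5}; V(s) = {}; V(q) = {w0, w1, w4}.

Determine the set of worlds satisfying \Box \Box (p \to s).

none

Let φ = \Box \Box (p \to s). Evaluate φ at each world:
  w0 (successors {w0, w1}): φ is false.
  w1 (successors {w0, w2, w3, w4, w5}): φ is false.
  w2 (successors {w0, w1, w2, w3, w4, w5}): φ is false.
  w3 (successors {w0, w2, w3}): φ is false.
  w4 (successors {w0, w3}): φ is false.
  w5 (successors {w2, w4}): φ is false.
For instance, at w1:
  At w1: \Box \Box (p \to s) requires \Box (p \to s) at every successor {w0, w2, w3, w4, w5}.
    \Box (p \to s) fails at w2, so \Box \Box (p \to s) is false at w1.
      At w2: \Box (p \to s) requires p \to s at every successor {w0, w1, w2, w3, w4, w5}.
        p \to s fails at w3, so \Box (p \to s) is false at w2.
Satisfying worlds: none.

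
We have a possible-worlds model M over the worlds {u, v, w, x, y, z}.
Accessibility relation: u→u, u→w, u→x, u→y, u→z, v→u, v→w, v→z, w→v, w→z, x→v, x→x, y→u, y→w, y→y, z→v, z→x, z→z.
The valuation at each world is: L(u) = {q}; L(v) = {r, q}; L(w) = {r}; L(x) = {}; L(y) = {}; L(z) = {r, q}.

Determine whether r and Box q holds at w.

Recall that Box ψ holds at a world iff ψ holds at every accessible world, and Dia ψ holds iff ψ holds at some accessible world.
At w: r is true, Box q is true, so r and Box q is true.
  At w: Box q requires q at every successor {v, z}.
    At v: q is true.
    At z: q is true.
  So Box q is true at w.

Yes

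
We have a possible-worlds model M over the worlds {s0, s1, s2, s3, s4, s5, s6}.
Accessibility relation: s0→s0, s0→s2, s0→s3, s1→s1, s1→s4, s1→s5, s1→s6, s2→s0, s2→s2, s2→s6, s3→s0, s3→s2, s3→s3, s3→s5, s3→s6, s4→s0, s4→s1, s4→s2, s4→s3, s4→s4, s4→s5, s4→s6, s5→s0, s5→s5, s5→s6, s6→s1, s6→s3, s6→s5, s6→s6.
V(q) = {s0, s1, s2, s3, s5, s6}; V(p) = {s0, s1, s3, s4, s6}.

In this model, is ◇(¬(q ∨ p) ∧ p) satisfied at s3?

At s3: ◇(¬(q ∨ p) ∧ p) requires ¬(q ∨ p) ∧ p at some successor in {s0, s2, s3, s5, s6}.
  At s0: ¬(q ∨ p) ∧ p is false.
  At s2: ¬(q ∨ p) ∧ p is false.
  At s3: ¬(q ∨ p) ∧ p is false.
  At s5: ¬(q ∨ p) ∧ p is false.
  At s6: ¬(q ∨ p) ∧ p is false.
So ◇(¬(q ∨ p) ∧ p) is false at s3.

No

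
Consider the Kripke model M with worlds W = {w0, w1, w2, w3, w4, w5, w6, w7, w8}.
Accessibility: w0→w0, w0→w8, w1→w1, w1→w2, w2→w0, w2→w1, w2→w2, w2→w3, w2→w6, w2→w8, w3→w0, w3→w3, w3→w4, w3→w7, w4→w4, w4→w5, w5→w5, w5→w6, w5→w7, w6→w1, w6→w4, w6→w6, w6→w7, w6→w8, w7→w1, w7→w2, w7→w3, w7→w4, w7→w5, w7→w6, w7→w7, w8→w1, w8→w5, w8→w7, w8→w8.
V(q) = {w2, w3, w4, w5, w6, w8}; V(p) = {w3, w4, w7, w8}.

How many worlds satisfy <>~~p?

8

Recall that <>ψ holds at a world iff ψ holds at some accessible world.
Let φ = <>~~p. Evaluate φ at each world:
  w0 (successors {w0, w8}): φ is true.
  w1 (successors {w1, w2}): φ is false.
  w2 (successors {w0, w1, w2, w3, w6, w8}): φ is true.
  w3 (successors {w0, w3, w4, w7}): φ is true.
  w4 (successors {w4, w5}): φ is true.
  w5 (successors {w5, w6, w7}): φ is true.
  w6 (successors {w1, w4, w6, w7, w8}): φ is true.
  w7 (successors {w1, w2, w3, w4, w5, w6, w7}): φ is true.
  w8 (successors {w1, w5, w7, w8}): φ is true.
For instance, at w6:
  At w6: <>~~p requires ~~p at some successor in {w1, w4, w6, w7, w8}.
    ~~p holds at w4, so <>~~p is true at w6.
Satisfying worlds: {w0, w2, w3, w4, w5, w6, w7, w8}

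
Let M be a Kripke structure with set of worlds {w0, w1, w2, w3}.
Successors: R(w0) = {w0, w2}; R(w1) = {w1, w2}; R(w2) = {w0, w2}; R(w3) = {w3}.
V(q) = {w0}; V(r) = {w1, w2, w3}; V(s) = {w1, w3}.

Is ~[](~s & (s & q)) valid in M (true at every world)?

Let φ = ~[](~s & (s & q)). Evaluate φ at each world:
  w0 (successors {w0, w2}): φ is true.
  w1 (successors {w1, w2}): φ is true.
  w2 (successors {w0, w2}): φ is true.
  w3 (successors {w3}): φ is true.
For instance, at w1:
  At w1: [](~s & (s & q)) is false, so ~[](~s & (s & q)) is true.
    At w1: [](~s & (s & q)) requires ~s & (s & q) at every successor {w1, w2}.
      ~s & (s & q) fails at w1, so [](~s & (s & q)) is false at w1.

Yes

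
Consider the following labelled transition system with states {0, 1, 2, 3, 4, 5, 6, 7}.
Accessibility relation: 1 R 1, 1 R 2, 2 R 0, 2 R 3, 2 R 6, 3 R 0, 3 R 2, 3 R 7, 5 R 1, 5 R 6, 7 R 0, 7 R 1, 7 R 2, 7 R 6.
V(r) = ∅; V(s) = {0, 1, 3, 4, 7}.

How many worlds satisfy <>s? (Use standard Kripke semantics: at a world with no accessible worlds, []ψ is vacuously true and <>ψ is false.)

Let φ = <>s. Evaluate φ at each world:
  0 (successors ∅): φ is false.
  1 (successors {1, 2}): φ is true.
  2 (successors {0, 3, 6}): φ is true.
  3 (successors {0, 2, 7}): φ is true.
  4 (successors ∅): φ is false.
  5 (successors {1, 6}): φ is true.
  6 (successors ∅): φ is false.
  7 (successors {0, 1, 2, 6}): φ is true.
For instance, at 5:
  At 5: <>s requires s at some successor in {1, 6}.
    s holds at 1, so <>s is true at 5.
Satisfying worlds: {1, 2, 3, 5, 7}

5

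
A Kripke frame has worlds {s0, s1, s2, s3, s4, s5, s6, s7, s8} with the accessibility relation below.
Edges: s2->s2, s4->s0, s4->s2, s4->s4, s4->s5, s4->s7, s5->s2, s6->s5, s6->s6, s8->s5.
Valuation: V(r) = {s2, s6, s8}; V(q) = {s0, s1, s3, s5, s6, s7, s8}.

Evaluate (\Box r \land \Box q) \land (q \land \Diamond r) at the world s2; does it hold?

At s2: \Box r \land \Box q is false, q \land \Diamond r is false, so (\Box r \land \Box q) \land (q \land \Diamond r) is false.
  At s2: \Box r is true, \Box q is false, so \Box r \land \Box q is false.
    At s2: \Box r requires r at every successor {s2}.
      At s2: r is true.
    So \Box r is true at s2.
    At s2: \Box q requires q at every successor {s2}.
      q fails at s2, so \Box q is false at s2.
  At s2: q is false, \Diamond r is true, so q \land \Diamond r is false.
    At s2: \Diamond r requires r at some successor in {s2}.
      r holds at s2, so \Diamond r is true at s2.

No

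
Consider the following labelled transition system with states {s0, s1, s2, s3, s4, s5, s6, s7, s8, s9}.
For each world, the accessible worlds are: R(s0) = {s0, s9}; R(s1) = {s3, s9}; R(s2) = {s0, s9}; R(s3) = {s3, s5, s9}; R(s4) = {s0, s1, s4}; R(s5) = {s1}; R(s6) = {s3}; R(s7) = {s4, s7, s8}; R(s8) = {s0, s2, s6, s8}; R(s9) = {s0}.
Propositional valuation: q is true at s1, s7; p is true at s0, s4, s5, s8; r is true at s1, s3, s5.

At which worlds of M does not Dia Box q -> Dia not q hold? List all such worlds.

Let φ = not Dia Box q -> Dia not q. Evaluate φ at each world:
  s0 (successors {s0, s9}): φ is true.
  s1 (successors {s3, s9}): φ is true.
  s2 (successors {s0, s9}): φ is true.
  s3 (successors {s3, s5, s9}): φ is true.
  s4 (successors {s0, s1, s4}): φ is true.
  s5 (successors {s1}): φ is false.
  s6 (successors {s3}): φ is true.
  s7 (successors {s4, s7, s8}): φ is true.
  s8 (successors {s0, s2, s6, s8}): φ is true.
  s9 (successors {s0}): φ is true.
For instance, at s0:
  At s0: not Dia Box q is true, Dia not q is true, so not Dia Box q -> Dia not q is true.
    At s0: Dia Box q is false, so not Dia Box q is true.
      At s0: Dia Box q requires Box q at some successor in {s0, s9}.
        At s0: Box q is false.
        At s9: Box q is false.
      So Dia Box q is false at s0.
    At s0: Dia not q requires not q at some successor in {s0, s9}.
      not q holds at s0, so Dia not q is true at s0.
Satisfying worlds: {s0, s1, s2, s3, s4, s6, s7, s8, s9}

s0, s1, s2, s3, s4, s6, s7, s8, s9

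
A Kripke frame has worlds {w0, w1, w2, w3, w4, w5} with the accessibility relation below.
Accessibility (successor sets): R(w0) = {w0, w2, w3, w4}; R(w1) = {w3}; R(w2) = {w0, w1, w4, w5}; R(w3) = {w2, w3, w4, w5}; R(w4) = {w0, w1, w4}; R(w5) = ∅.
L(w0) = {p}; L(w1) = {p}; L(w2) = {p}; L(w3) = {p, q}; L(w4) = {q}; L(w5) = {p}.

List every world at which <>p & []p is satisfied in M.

Let φ = <>p & []p. Evaluate φ at each world:
  w0 (successors {w0, w2, w3, w4}): φ is false.
  w1 (successors {w3}): φ is true.
  w2 (successors {w0, w1, w4, w5}): φ is false.
  w3 (successors {w2, w3, w4, w5}): φ is false.
  w4 (successors {w0, w1, w4}): φ is false.
  w5 (successors ∅): φ is false.
For instance, at w1:
  At w1: <>p is true, []p is true, so <>p & []p is true.
    At w1: <>p requires p at some successor in {w3}.
      p holds at w3, so <>p is true at w1.
    At w1: []p requires p at every successor {w3}.
      At w3: p is true.
    So []p is true at w1.
Satisfying worlds: {w1}

w1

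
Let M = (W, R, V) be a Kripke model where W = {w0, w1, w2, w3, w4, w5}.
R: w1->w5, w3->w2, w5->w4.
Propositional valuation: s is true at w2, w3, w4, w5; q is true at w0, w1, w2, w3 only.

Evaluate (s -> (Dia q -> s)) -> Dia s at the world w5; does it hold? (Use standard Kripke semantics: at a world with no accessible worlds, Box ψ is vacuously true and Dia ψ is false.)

Yes

Recall that Dia ψ holds at a world iff ψ holds at some accessible world.
At w5: s -> (Dia q -> s) is true, Dia s is true, so (s -> (Dia q -> s)) -> Dia s is true.
  At w5: s is true, Dia q -> s is true, so s -> (Dia q -> s) is true.
    At w5: Dia q is false, s is true, so Dia q -> s is true.
      At w5: Dia q requires q at some successor in {w4}.
        At w4: q is false.
      So Dia q is false at w5.
  At w5: Dia s requires s at some successor in {w4}.
    s holds at w4, so Dia s is true at w5.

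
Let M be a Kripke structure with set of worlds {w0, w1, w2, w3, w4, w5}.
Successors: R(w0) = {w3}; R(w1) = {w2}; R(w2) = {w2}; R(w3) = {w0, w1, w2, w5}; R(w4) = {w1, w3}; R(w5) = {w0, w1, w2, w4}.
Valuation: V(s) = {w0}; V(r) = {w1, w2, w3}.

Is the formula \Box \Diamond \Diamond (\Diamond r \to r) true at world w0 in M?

Recall that \Box ψ holds at a world iff ψ holds at every accessible world, and \Diamond ψ holds iff ψ holds at some accessible world.
At w0: \Box \Diamond \Diamond (\Diamond r \to r) requires \Diamond \Diamond (\Diamond r \to r) at every successor {w3}.
    At w3: \Diamond \Diamond (\Diamond r \to r) requires \Diamond (\Diamond r \to r) at some successor in {w0, w1, w2, w5}.
      \Diamond (\Diamond r \to r) holds at w0, so \Diamond \Diamond (\Diamond r \to r) is true at w3.
So \Box \Diamond \Diamond (\Diamond r \to r) is true at w0.

Yes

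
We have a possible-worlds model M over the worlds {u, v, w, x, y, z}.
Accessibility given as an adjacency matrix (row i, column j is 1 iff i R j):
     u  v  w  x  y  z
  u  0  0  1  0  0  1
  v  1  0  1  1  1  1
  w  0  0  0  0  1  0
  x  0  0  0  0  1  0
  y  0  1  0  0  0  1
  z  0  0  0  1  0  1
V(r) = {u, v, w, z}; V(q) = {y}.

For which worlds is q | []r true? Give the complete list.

Let φ = q | []r. Evaluate φ at each world:
  u (successors {w, z}): φ is true.
  v (successors {u, w, x, y, z}): φ is false.
  w (successors {y}): φ is false.
  x (successors {y}): φ is false.
  y (successors {v, z}): φ is true.
  z (successors {x, z}): φ is false.
For instance, at y:
  At y: q is true, []r is true, so q | []r is true.
    At y: []r requires r at every successor {v, z}.
      At v: r is true.
      At z: r is true.
    So []r is true at y.
Satisfying worlds: {u, y}

u, y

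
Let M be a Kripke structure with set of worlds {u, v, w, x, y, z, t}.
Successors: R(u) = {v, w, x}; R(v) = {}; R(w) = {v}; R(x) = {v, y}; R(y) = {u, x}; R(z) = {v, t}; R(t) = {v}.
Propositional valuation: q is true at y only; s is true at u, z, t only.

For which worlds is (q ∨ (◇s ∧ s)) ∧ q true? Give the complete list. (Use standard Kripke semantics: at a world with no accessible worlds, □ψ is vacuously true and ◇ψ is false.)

Let φ = (q ∨ (◇s ∧ s)) ∧ q. Evaluate φ at each world:
  u (successors {v, w, x}): φ is false.
  v (successors ∅): φ is false.
  w (successors {v}): φ is false.
  x (successors {v, y}): φ is false.
  y (successors {u, x}): φ is true.
  z (successors {v, t}): φ is false.
  t (successors {v}): φ is false.
For instance, at y:
  At y: q ∨ (◇s ∧ s) is true, q is true, so (q ∨ (◇s ∧ s)) ∧ q is true.
    At y: q is true, ◇s ∧ s is false, so q ∨ (◇s ∧ s) is true.
      At y: ◇s is true, s is false, so ◇s ∧ s is false.
Satisfying worlds: {y}

y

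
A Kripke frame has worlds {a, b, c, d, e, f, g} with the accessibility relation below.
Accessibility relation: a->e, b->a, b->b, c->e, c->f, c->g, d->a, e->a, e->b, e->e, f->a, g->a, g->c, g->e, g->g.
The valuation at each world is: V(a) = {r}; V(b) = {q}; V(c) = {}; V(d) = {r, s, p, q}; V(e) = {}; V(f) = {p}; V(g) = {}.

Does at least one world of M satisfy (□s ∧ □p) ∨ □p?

No

Let φ = (□s ∧ □p) ∨ □p. Evaluate φ at each world:
  a (successors {e}): φ is false.
  b (successors {a, b}): φ is false.
  c (successors {e, f, g}): φ is false.
  d (successors {a}): φ is false.
  e (successors {a, b, e}): φ is false.
  f (successors {a}): φ is false.
  g (successors {a, c, e, g}): φ is false.
For instance, at d:
  At d: □s ∧ □p is false, □p is false, so (□s ∧ □p) ∨ □p is false.
    At d: □s is false, □p is false, so □s ∧ □p is false.
      At d: □s requires s at every successor {a}.
        s fails at a, so □s is false at d.
      At d: □p requires p at every successor {a}.
        p fails at a, so □p is false at d.
    At d: □p requires p at every successor {a}.
      p fails at a, so □p is false at d.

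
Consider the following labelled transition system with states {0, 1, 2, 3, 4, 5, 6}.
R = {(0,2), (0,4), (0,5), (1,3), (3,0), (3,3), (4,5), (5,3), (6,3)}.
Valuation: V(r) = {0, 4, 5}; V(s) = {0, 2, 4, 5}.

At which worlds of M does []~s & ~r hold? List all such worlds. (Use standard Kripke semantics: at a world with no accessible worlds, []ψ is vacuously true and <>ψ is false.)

Let φ = []~s & ~r. Evaluate φ at each world:
  0 (successors {2, 4, 5}): φ is false.
  1 (successors {3}): φ is true.
  2 (successors ∅): φ is true.
  3 (successors {0, 3}): φ is false.
  4 (successors {5}): φ is false.
  5 (successors {3}): φ is false.
  6 (successors {3}): φ is true.
For instance, at 0:
  At 0: []~s is false, ~r is false, so []~s & ~r is false.
    At 0: []~s requires ~s at every successor {2, 4, 5}.
      ~s fails at 2, so []~s is false at 0.
Satisfying worlds: {1, 2, 6}

1, 2, 6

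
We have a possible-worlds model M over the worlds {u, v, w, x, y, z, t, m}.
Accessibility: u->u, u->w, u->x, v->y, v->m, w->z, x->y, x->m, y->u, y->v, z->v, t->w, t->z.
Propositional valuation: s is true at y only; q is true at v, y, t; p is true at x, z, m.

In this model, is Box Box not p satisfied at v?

At v: Box Box not p requires Box not p at every successor {y, m}.
    At y: Box not p requires not p at every successor {u, v}.
      At u: not p is true.
      At v: not p is true.
    So Box not p is true at y.
    At m: no accessible worlds, so Box not p holds vacuously.
So Box Box not p is true at v.

Yes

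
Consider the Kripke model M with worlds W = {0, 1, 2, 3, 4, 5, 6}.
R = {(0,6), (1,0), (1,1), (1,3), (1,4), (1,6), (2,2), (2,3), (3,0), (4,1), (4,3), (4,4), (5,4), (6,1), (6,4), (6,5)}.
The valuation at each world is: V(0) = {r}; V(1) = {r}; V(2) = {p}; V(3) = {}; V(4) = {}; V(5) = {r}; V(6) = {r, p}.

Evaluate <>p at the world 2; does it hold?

Yes

Recall that <>ψ holds at a world iff ψ holds at some accessible world.
At 2: <>p requires p at some successor in {2, 3}.
  p holds at 2, so <>p is true at 2.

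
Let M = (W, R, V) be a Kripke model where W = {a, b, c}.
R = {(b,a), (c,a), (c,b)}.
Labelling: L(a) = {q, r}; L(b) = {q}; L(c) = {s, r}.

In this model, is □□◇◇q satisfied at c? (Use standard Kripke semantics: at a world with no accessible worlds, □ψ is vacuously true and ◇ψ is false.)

At c: □□◇◇q requires □◇◇q at every successor {a, b}.
  □◇◇q fails at b, so □□◇◇q is false at c.
    At b: □◇◇q requires ◇◇q at every successor {a}.
      ◇◇q fails at a, so □◇◇q is false at b.

No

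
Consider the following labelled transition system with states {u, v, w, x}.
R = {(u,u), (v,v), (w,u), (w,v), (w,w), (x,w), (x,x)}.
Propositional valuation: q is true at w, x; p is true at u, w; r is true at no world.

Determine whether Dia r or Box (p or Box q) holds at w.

No

Recall that Box ψ holds at a world iff ψ holds at every accessible world, and Dia ψ holds iff ψ holds at some accessible world.
At w: Dia r is false, Box (p or Box q) is false, so Dia r or Box (p or Box q) is false.
  At w: Dia r requires r at some successor in {u, v, w}.
    At u: r is false.
    At v: r is false.
    At w: r is false.
  So Dia r is false at w.
  At w: Box (p or Box q) requires p or Box q at every successor {u, v, w}.
    p or Box q fails at v, so Box (p or Box q) is false at w.
      At v: p is false, Box q is false, so p or Box q is false.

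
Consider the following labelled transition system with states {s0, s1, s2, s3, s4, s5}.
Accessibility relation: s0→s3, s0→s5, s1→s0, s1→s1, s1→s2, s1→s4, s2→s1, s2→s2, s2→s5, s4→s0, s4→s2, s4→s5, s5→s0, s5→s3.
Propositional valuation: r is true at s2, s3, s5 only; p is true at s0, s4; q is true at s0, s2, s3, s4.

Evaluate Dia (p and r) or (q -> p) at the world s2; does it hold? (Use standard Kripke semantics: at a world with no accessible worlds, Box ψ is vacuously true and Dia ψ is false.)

Recall that Dia ψ holds at a world iff ψ holds at some accessible world.
At s2: Dia (p and r) is false, q -> p is false, so Dia (p and r) or (q -> p) is false.
  At s2: Dia (p and r) requires p and r at some successor in {s1, s2, s5}.
    At s1: p and r is false.
    At s2: p and r is false.
    At s5: p and r is false.
  So Dia (p and r) is false at s2.

No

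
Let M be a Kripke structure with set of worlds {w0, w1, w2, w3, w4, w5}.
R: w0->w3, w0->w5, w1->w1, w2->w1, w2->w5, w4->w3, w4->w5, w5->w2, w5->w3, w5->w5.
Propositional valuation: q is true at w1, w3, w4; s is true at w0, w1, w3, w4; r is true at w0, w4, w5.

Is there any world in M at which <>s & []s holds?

Let φ = <>s & []s. Evaluate φ at each world:
  w0 (successors {w3, w5}): φ is false.
  w1 (successors {w1}): φ is true.
  w2 (successors {w1, w5}): φ is false.
  w3 (successors ∅): φ is false.
  w4 (successors {w3, w5}): φ is false.
  w5 (successors {w2, w3, w5}): φ is false.
Detail at w1 (witness):
  At w1: <>s is true, []s is true, so <>s & []s is true.
    At w1: <>s requires s at some successor in {w1}.
      s holds at w1, so <>s is true at w1.
    At w1: []s requires s at every successor {w1}.
      At w1: s is true.
    So []s is true at w1.

Yes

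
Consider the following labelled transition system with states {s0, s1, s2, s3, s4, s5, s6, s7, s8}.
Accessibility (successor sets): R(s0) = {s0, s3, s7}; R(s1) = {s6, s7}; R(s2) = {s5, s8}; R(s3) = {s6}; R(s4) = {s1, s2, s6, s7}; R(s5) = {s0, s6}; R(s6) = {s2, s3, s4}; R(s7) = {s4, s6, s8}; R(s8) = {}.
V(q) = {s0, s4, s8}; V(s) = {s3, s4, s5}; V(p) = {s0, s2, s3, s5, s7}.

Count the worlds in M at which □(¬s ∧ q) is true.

1

Let φ = □(¬s ∧ q). Evaluate φ at each world:
  s0 (successors {s0, s3, s7}): φ is false.
  s1 (successors {s6, s7}): φ is false.
  s2 (successors {s5, s8}): φ is false.
  s3 (successors {s6}): φ is false.
  s4 (successors {s1, s2, s6, s7}): φ is false.
  s5 (successors {s0, s6}): φ is false.
  s6 (successors {s2, s3, s4}): φ is false.
  s7 (successors {s4, s6, s8}): φ is false.
  s8 (successors ∅): φ is true.
For instance, at s3:
  At s3: □(¬s ∧ q) requires ¬s ∧ q at every successor {s6}.
    ¬s ∧ q fails at s6, so □(¬s ∧ q) is false at s3.
Satisfying worlds: {s8}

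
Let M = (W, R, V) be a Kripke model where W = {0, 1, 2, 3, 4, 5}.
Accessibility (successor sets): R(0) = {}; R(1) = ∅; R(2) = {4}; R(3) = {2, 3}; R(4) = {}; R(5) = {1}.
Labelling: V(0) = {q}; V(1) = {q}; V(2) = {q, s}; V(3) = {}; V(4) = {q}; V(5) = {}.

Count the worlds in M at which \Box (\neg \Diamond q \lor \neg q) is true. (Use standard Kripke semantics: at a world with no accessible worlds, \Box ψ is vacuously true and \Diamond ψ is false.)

5

Let φ = \Box (\neg \Diamond q \lor \neg q). Evaluate φ at each world:
  0 (successors ∅): φ is true.
  1 (successors ∅): φ is true.
  2 (successors {4}): φ is true.
  3 (successors {2, 3}): φ is false.
  4 (successors ∅): φ is true.
  5 (successors {1}): φ is true.
For instance, at 3:
  At 3: \Box (\neg \Diamond q \lor \neg q) requires \neg \Diamond q \lor \neg q at every successor {2, 3}.
    \neg \Diamond q \lor \neg q fails at 2, so \Box (\neg \Diamond q \lor \neg q) is false at 3.
      At 2: \neg \Diamond q is false, \neg q is false, so \neg \Diamond q \lor \neg q is false.
Satisfying worlds: {0, 1, 2, 4, 5}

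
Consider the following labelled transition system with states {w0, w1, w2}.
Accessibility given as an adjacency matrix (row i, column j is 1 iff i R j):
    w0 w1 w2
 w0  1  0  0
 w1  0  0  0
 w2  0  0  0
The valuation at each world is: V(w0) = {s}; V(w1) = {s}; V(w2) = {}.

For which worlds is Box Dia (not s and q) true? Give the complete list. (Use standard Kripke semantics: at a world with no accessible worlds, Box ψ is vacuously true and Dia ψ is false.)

Recall that Box ψ holds at a world iff ψ holds at every accessible world, and Dia ψ holds iff ψ holds at some accessible world.
Let φ = Box Dia (not s and q). Evaluate φ at each world:
  w0 (successors {w0}): φ is false.
  w1 (successors ∅): φ is true.
  w2 (successors ∅): φ is true.
For instance, at w0:
  At w0: Box Dia (not s and q) requires Dia (not s and q) at every successor {w0}.
    Dia (not s and q) fails at w0, so Box Dia (not s and q) is false at w0.
      At w0: Dia (not s and q) requires not s and q at some successor in {w0}.
        At w0: not s and q is false.
      So Dia (not s and q) is false at w0.
Satisfying worlds: {w1, w2}

w1, w2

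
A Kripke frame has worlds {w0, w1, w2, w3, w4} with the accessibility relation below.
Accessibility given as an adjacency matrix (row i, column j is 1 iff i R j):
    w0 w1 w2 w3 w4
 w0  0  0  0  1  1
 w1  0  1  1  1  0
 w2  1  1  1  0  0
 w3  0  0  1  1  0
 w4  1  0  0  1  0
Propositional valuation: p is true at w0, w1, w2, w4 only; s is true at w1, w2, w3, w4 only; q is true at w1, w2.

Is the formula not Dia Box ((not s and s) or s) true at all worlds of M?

Let φ = not Dia Box ((not s and s) or s). Evaluate φ at each world:
  w0 (successors {w3, w4}): φ is false.
  w1 (successors {w1, w2, w3}): φ is false.
  w2 (successors {w0, w1, w2}): φ is false.
  w3 (successors {w2, w3}): φ is false.
  w4 (successors {w0, w3}): φ is false.
Detail at w0 (counterexample):
  At w0: Dia Box ((not s and s) or s) is true, so not Dia Box ((not s and s) or s) is false.
    At w0: Dia Box ((not s and s) or s) requires Box ((not s and s) or s) at some successor in {w3, w4}.
      Box ((not s and s) or s) holds at w3, so Dia Box ((not s and s) or s) is true at w0.

No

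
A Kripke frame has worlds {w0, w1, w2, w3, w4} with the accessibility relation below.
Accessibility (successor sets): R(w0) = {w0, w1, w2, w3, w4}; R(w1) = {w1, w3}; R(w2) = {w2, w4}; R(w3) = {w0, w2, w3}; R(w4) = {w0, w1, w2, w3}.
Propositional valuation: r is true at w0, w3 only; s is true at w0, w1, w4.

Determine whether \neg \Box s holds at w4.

Recall that \Box ψ holds at a world iff ψ holds at every accessible world, and \Diamond ψ holds iff ψ holds at some accessible world.
At w4: \Box s is false, so \neg \Box s is true.
  At w4: \Box s requires s at every successor {w0, w1, w2, w3}.
    s fails at w2, so \Box s is false at w4.

Yes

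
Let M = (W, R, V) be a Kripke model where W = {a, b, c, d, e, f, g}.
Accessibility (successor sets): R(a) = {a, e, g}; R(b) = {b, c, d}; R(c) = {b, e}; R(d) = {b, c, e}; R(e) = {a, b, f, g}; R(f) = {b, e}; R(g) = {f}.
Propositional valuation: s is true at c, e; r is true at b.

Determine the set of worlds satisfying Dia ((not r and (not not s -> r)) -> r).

Recall that Dia ψ holds at a world iff ψ holds at some accessible world.
Let φ = Dia ((not r and (not not s -> r)) -> r). Evaluate φ at each world:
  a (successors {a, e, g}): φ is true.
  b (successors {b, c, d}): φ is true.
  c (successors {b, e}): φ is true.
  d (successors {b, c, e}): φ is true.
  e (successors {a, b, f, g}): φ is true.
  f (successors {b, e}): φ is true.
  g (successors {f}): φ is false.
For instance, at f:
  At f: Dia ((not r and (not not s -> r)) -> r) requires (not r and (not not s -> r)) -> r at some successor in {b, e}.
    (not r and (not not s -> r)) -> r holds at b, so Dia ((not r and (not not s -> r)) -> r) is true at f.
Satisfying worlds: {a, b, c, d, e, f}

a, b, c, d, e, f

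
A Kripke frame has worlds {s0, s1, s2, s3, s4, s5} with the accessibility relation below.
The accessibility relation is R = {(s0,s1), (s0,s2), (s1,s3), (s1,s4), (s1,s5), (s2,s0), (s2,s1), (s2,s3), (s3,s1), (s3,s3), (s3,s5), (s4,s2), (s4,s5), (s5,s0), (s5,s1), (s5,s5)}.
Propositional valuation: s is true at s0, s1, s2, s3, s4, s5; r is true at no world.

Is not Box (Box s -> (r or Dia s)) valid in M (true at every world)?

Let φ = not Box (Box s -> (r or Dia s)). Evaluate φ at each world:
  s0 (successors {s1, s2}): φ is false.
  s1 (successors {s3, s4, s5}): φ is false.
  s2 (successors {s0, s1, s3}): φ is false.
  s3 (successors {s1, s3, s5}): φ is false.
  s4 (successors {s2, s5}): φ is false.
  s5 (successors {s0, s1, s5}): φ is false.
Detail at s0 (counterexample):
  At s0: Box (Box s -> (r or Dia s)) is true, so not Box (Box s -> (r or Dia s)) is false.
    At s0: Box (Box s -> (r or Dia s)) requires Box s -> (r or Dia s) at every successor {s1, s2}.
      At s1: Box s -> (r or Dia s) is true.
      At s2: Box s -> (r or Dia s) is true.
    So Box (Box s -> (r or Dia s)) is true at s0.

No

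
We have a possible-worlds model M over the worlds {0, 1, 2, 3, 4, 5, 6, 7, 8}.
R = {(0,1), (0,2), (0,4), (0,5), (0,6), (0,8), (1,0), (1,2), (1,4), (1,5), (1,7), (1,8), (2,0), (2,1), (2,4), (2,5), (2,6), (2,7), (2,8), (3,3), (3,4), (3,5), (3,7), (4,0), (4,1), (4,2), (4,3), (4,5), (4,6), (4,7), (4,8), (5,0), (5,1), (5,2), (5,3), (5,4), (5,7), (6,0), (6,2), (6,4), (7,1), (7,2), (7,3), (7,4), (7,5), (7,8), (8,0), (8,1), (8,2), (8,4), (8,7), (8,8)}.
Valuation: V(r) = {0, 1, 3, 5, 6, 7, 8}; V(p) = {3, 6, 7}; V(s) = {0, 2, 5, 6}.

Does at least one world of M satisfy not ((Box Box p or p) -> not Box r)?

Let φ = not ((Box Box p or p) -> not Box r). Evaluate φ at each world:
  0 (successors {1, 2, 4, 5, 6, 8}): φ is false.
  1 (successors {0, 2, 4, 5, 7, 8}): φ is false.
  2 (successors {0, 1, 4, 5, 6, 7, 8}): φ is false.
  3 (successors {3, 4, 5, 7}): φ is false.
  4 (successors {0, 1, 2, 3, 5, 6, 7, 8}): φ is false.
  5 (successors {0, 1, 2, 3, 4, 7}): φ is false.
  6 (successors {0, 2, 4}): φ is false.
  7 (successors {1, 2, 3, 4, 5, 8}): φ is false.
  8 (successors {0, 1, 2, 4, 7, 8}): φ is false.
For instance, at 7:
  At 7: (Box Box p or p) -> not Box r is true, so not ((Box Box p or p) -> not Box r) is false.
    At 7: Box Box p or p is true, not Box r is true, so (Box Box p or p) -> not Box r is true.
      At 7: Box Box p is false, p is true, so Box Box p or p is true.
      At 7: Box r is false, so not Box r is true.

No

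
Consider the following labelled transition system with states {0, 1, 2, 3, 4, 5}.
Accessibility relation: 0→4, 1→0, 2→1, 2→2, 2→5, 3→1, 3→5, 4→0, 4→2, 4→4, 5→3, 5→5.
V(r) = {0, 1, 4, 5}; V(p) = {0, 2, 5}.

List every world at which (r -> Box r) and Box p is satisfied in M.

Recall that Box ψ holds at a world iff ψ holds at every accessible world, and Dia ψ holds iff ψ holds at some accessible world.
Let φ = (r -> Box r) and Box p. Evaluate φ at each world:
  0 (successors {4}): φ is false.
  1 (successors {0}): φ is true.
  2 (successors {1, 2, 5}): φ is false.
  3 (successors {1, 5}): φ is false.
  4 (successors {0, 2, 4}): φ is false.
  5 (successors {3, 5}): φ is false.
For instance, at 4:
  At 4: r -> Box r is false, Box p is false, so (r -> Box r) and Box p is false.
    At 4: r is true, Box r is false, so r -> Box r is false.
      At 4: Box r requires r at every successor {0, 2, 4}.
        r fails at 2, so Box r is false at 4.
    At 4: Box p requires p at every successor {0, 2, 4}.
      p fails at 4, so Box p is false at 4.
Satisfying worlds: {1}

1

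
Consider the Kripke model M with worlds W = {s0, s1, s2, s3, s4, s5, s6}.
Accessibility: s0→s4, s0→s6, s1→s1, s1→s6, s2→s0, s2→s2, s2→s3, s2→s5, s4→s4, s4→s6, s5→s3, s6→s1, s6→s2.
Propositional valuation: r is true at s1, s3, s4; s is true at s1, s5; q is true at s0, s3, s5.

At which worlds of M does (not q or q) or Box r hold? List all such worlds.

Let φ = (not q or q) or Box r. Evaluate φ at each world:
  s0 (successors {s4, s6}): φ is true.
  s1 (successors {s1, s6}): φ is true.
  s2 (successors {s0, s2, s3, s5}): φ is true.
  s3 (successors ∅): φ is true.
  s4 (successors {s4, s6}): φ is true.
  s5 (successors {s3}): φ is true.
  s6 (successors {s1, s2}): φ is true.
For instance, at s4:
  At s4: not q or q is true, Box r is false, so (not q or q) or Box r is true.
    At s4: Box r requires r at every successor {s4, s6}.
      r fails at s6, so Box r is false at s4.
Satisfying worlds: {s0, s1, s2, s3, s4, s5, s6}

s0, s1, s2, s3, s4, s5, s6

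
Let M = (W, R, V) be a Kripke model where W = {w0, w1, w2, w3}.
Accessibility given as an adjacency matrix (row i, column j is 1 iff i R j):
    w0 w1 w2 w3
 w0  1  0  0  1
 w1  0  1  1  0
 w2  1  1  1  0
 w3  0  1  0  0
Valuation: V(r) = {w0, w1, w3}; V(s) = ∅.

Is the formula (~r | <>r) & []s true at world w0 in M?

At w0: ~r | <>r is true, []s is false, so (~r | <>r) & []s is false.
  At w0: ~r is false, <>r is true, so ~r | <>r is true.
    At w0: <>r requires r at some successor in {w0, w3}.
      r holds at w0, so <>r is true at w0.
  At w0: []s requires s at every successor {w0, w3}.
    s fails at w0, so []s is false at w0.

No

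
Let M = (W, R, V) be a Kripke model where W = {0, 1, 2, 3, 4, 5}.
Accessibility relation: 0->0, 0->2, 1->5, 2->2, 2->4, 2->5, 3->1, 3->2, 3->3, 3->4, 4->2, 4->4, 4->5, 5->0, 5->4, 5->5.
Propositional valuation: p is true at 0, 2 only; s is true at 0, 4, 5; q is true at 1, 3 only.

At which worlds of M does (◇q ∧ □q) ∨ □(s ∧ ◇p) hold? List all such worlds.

Recall that □ψ holds at a world iff ψ holds at every accessible world, and ◇ψ holds iff ψ holds at some accessible world.
Let φ = (◇q ∧ □q) ∨ □(s ∧ ◇p). Evaluate φ at each world:
  0 (successors {0, 2}): φ is false.
  1 (successors {5}): φ is true.
  2 (successors {2, 4, 5}): φ is false.
  3 (successors {1, 2, 3, 4}): φ is false.
  4 (successors {2, 4, 5}): φ is false.
  5 (successors {0, 4, 5}): φ is true.
For instance, at 1:
  At 1: ◇q ∧ □q is false, □(s ∧ ◇p) is true, so (◇q ∧ □q) ∨ □(s ∧ ◇p) is true.
    At 1: ◇q is false, □q is false, so ◇q ∧ □q is false.
      At 1: ◇q requires q at some successor in {5}.
        At 5: q is false.
      So ◇q is false at 1.
      At 1: □q requires q at every successor {5}.
        q fails at 5, so □q is false at 1.
    At 1: □(s ∧ ◇p) requires s ∧ ◇p at every successor {5}.
      At 5: s ∧ ◇p is true.
    So □(s ∧ ◇p) is true at 1.
Satisfying worlds: {1, 5}

1, 5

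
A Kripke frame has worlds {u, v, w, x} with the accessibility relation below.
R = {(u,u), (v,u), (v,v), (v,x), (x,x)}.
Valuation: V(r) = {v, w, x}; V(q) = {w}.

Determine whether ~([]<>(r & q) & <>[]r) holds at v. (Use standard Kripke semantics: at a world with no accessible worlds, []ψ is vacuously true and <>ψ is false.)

Yes

At v: []<>(r & q) & <>[]r is false, so ~([]<>(r & q) & <>[]r) is true.
  At v: []<>(r & q) is false, <>[]r is true, so []<>(r & q) & <>[]r is false.
    At v: []<>(r & q) requires <>(r & q) at every successor {u, v, x}.
      <>(r & q) fails at u, so []<>(r & q) is false at v.
    At v: <>[]r requires []r at some successor in {u, v, x}.
      []r holds at x, so <>[]r is true at v.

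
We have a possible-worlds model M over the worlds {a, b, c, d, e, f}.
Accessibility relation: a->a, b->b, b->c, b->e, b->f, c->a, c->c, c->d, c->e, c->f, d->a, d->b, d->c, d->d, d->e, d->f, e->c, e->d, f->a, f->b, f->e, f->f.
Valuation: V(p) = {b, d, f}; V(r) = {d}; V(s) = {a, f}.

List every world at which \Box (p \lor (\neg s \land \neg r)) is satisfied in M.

b, e

Let φ = \Box (p \lor (\neg s \land \neg r)). Evaluate φ at each world:
  a (successors {a}): φ is false.
  b (successors {b, c, e, f}): φ is true.
  c (successors {a, c, d, e, f}): φ is false.
  d (successors {a, b, c, d, e, f}): φ is false.
  e (successors {c, d}): φ is true.
  f (successors {a, b, e, f}): φ is false.
For instance, at d:
  At d: \Box (p \lor (\neg s \land \neg r)) requires p \lor (\neg s \land \neg r) at every successor {a, b, c, d, e, f}.
    p \lor (\neg s \land \neg r) fails at a, so \Box (p \lor (\neg s \land \neg r)) is false at d.
Satisfying worlds: {b, e}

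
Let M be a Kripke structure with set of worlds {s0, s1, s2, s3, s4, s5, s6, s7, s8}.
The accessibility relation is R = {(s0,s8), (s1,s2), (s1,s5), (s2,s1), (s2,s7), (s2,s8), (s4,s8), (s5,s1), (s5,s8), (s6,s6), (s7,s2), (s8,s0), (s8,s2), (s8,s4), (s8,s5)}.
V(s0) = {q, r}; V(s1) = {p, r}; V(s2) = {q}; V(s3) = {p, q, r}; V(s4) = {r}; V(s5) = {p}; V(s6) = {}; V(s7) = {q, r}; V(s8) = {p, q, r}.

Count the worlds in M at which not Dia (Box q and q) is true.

7

Recall that Box ψ holds at a world iff ψ holds at every accessible world, and Dia ψ holds iff ψ holds at some accessible world.
Let φ = not Dia (Box q and q). Evaluate φ at each world:
  s0 (successors {s8}): φ is true.
  s1 (successors {s2, s5}): φ is true.
  s2 (successors {s1, s7, s8}): φ is false.
  s3 (successors ∅): φ is true.
  s4 (successors {s8}): φ is true.
  s5 (successors {s1, s8}): φ is true.
  s6 (successors {s6}): φ is true.
  s7 (successors {s2}): φ is true.
  s8 (successors {s0, s2, s4, s5}): φ is false.
For instance, at s2:
  At s2: Dia (Box q and q) is true, so not Dia (Box q and q) is false.
    At s2: Dia (Box q and q) requires Box q and q at some successor in {s1, s7, s8}.
      Box q and q holds at s7, so Dia (Box q and q) is true at s2.
Satisfying worlds: {s0, s1, s3, s4, s5, s6, s7}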